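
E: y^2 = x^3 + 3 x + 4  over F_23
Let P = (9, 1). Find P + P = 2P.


Doubling: s = (3 x1^2 + a) / (2 y1)
s = (3*9^2 + 3) / (2*1) mod 23 = 8
x3 = s^2 - 2 x1 mod 23 = 8^2 - 2*9 = 0
y3 = s (x1 - x3) - y1 mod 23 = 8 * (9 - 0) - 1 = 2

2P = (0, 2)


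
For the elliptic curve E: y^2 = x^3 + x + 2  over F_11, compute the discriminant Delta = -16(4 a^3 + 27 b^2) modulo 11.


4 a^3 + 27 b^2 = 4*1^3 + 27*2^2 = 4 + 108 = 112
Delta = -16 * (112) = -1792
Delta mod 11 = 1

Delta = 1 (mod 11)


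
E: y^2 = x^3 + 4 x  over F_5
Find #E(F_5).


For each x in F_5, count y with y^2 = x^3 + 4 x + 0 mod 5:
  x = 0: RHS = 0, y in [0]  -> 1 point(s)
  x = 1: RHS = 0, y in [0]  -> 1 point(s)
  x = 2: RHS = 1, y in [1, 4]  -> 2 point(s)
  x = 3: RHS = 4, y in [2, 3]  -> 2 point(s)
  x = 4: RHS = 0, y in [0]  -> 1 point(s)
Affine points: 7. Add the point at infinity: total = 8.

#E(F_5) = 8


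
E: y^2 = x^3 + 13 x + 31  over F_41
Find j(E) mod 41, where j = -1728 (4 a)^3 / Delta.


Delta = -16(4 a^3 + 27 b^2) mod 41 = 36
-1728 * (4 a)^3 = -1728 * (4*13)^3 mod 41 = 9
j = 9 * 36^(-1) mod 41 = 31

j = 31 (mod 41)


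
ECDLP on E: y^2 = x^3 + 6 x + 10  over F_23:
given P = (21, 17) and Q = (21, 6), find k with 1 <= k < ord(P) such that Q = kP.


Enumerate multiples of P until we hit Q = (21, 6):
  1P = (21, 17)
  2P = (12, 4)
  3P = (6, 20)
  4P = (8, 8)
  5P = (7, 21)
  6P = (4, 11)
  7P = (22, 7)
  8P = (11, 21)
  9P = (16, 4)
  10P = (13, 13)
  11P = (18, 19)
  12P = (10, 14)
  13P = (5, 2)
  14P = (3, 20)
  15P = (15, 5)
  16P = (14, 20)
  17P = (14, 3)
  18P = (15, 18)
  19P = (3, 3)
  20P = (5, 21)
  21P = (10, 9)
  22P = (18, 4)
  23P = (13, 10)
  24P = (16, 19)
  25P = (11, 2)
  26P = (22, 16)
  27P = (4, 12)
  28P = (7, 2)
  29P = (8, 15)
  30P = (6, 3)
  31P = (12, 19)
  32P = (21, 6)
Match found at i = 32.

k = 32


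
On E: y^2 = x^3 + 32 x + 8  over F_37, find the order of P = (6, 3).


Compute successive multiples of P until we hit O:
  1P = (6, 3)
  2P = (35, 11)
  3P = (34, 25)
  4P = (8, 6)
  5P = (16, 19)
  6P = (22, 1)
  7P = (20, 8)
  8P = (20, 29)
  ... (continuing to 15P)
  15P = O

ord(P) = 15


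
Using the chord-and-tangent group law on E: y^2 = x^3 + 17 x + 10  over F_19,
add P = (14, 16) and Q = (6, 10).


P != Q, so use the chord formula.
s = (y2 - y1) / (x2 - x1) = (13) / (11) mod 19 = 15
x3 = s^2 - x1 - x2 mod 19 = 15^2 - 14 - 6 = 15
y3 = s (x1 - x3) - y1 mod 19 = 15 * (14 - 15) - 16 = 7

P + Q = (15, 7)


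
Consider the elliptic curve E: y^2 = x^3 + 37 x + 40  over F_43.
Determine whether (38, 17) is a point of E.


Check whether y^2 = x^3 + 37 x + 40 (mod 43) for (x, y) = (38, 17).
LHS: y^2 = 17^2 mod 43 = 31
RHS: x^3 + 37 x + 40 = 38^3 + 37*38 + 40 mod 43 = 31
LHS = RHS

Yes, on the curve


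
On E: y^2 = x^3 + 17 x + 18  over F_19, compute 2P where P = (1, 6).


k = 2 = 10_2 (binary, LSB first: 01)
Double-and-add from P = (1, 6):
  bit 0 = 0: acc unchanged = O
  bit 1 = 1: acc = O + (5, 0) = (5, 0)

2P = (5, 0)


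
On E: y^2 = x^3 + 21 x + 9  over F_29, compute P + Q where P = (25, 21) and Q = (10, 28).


P != Q, so use the chord formula.
s = (y2 - y1) / (x2 - x1) = (7) / (14) mod 29 = 15
x3 = s^2 - x1 - x2 mod 29 = 15^2 - 25 - 10 = 16
y3 = s (x1 - x3) - y1 mod 29 = 15 * (25 - 16) - 21 = 27

P + Q = (16, 27)


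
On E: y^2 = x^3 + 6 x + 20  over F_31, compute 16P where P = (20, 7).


k = 16 = 10000_2 (binary, LSB first: 00001)
Double-and-add from P = (20, 7):
  bit 0 = 0: acc unchanged = O
  bit 1 = 0: acc unchanged = O
  bit 2 = 0: acc unchanged = O
  bit 3 = 0: acc unchanged = O
  bit 4 = 1: acc = O + (29, 0) = (29, 0)

16P = (29, 0)


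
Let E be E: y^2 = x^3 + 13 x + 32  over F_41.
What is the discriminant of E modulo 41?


4 a^3 + 27 b^2 = 4*13^3 + 27*32^2 = 8788 + 27648 = 36436
Delta = -16 * (36436) = -582976
Delta mod 41 = 3

Delta = 3 (mod 41)


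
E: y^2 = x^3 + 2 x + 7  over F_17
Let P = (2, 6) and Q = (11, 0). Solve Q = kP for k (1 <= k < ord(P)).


Enumerate multiples of P until we hit Q = (11, 0):
  1P = (2, 6)
  2P = (12, 5)
  3P = (11, 0)
Match found at i = 3.

k = 3


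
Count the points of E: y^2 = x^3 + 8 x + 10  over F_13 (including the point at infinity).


For each x in F_13, count y with y^2 = x^3 + 8 x + 10 mod 13:
  x = 0: RHS = 10, y in [6, 7]  -> 2 point(s)
  x = 3: RHS = 9, y in [3, 10]  -> 2 point(s)
  x = 6: RHS = 1, y in [1, 12]  -> 2 point(s)
  x = 8: RHS = 1, y in [1, 12]  -> 2 point(s)
  x = 11: RHS = 12, y in [5, 8]  -> 2 point(s)
  x = 12: RHS = 1, y in [1, 12]  -> 2 point(s)
Affine points: 12. Add the point at infinity: total = 13.

#E(F_13) = 13


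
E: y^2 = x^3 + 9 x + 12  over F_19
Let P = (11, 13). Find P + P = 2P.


Doubling: s = (3 x1^2 + a) / (2 y1)
s = (3*11^2 + 9) / (2*13) mod 19 = 7
x3 = s^2 - 2 x1 mod 19 = 7^2 - 2*11 = 8
y3 = s (x1 - x3) - y1 mod 19 = 7 * (11 - 8) - 13 = 8

2P = (8, 8)


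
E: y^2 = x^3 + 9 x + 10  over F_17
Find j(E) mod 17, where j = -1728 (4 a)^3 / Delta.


Delta = -16(4 a^3 + 27 b^2) mod 17 = 6
-1728 * (4 a)^3 = -1728 * (4*9)^3 mod 17 = 14
j = 14 * 6^(-1) mod 17 = 8

j = 8 (mod 17)


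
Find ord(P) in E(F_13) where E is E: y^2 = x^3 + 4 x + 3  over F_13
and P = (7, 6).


Compute successive multiples of P until we hit O:
  1P = (7, 6)
  2P = (11, 0)
  3P = (7, 7)
  4P = O

ord(P) = 4


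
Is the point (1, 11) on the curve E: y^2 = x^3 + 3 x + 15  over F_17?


Check whether y^2 = x^3 + 3 x + 15 (mod 17) for (x, y) = (1, 11).
LHS: y^2 = 11^2 mod 17 = 2
RHS: x^3 + 3 x + 15 = 1^3 + 3*1 + 15 mod 17 = 2
LHS = RHS

Yes, on the curve


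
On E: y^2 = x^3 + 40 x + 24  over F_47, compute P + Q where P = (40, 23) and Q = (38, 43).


P != Q, so use the chord formula.
s = (y2 - y1) / (x2 - x1) = (20) / (45) mod 47 = 37
x3 = s^2 - x1 - x2 mod 47 = 37^2 - 40 - 38 = 22
y3 = s (x1 - x3) - y1 mod 47 = 37 * (40 - 22) - 23 = 32

P + Q = (22, 32)


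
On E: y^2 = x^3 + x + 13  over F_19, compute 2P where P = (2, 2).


Doubling: s = (3 x1^2 + a) / (2 y1)
s = (3*2^2 + 1) / (2*2) mod 19 = 8
x3 = s^2 - 2 x1 mod 19 = 8^2 - 2*2 = 3
y3 = s (x1 - x3) - y1 mod 19 = 8 * (2 - 3) - 2 = 9

2P = (3, 9)


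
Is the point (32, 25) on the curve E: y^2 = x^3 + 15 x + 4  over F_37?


Check whether y^2 = x^3 + 15 x + 4 (mod 37) for (x, y) = (32, 25).
LHS: y^2 = 25^2 mod 37 = 33
RHS: x^3 + 15 x + 4 = 32^3 + 15*32 + 4 mod 37 = 26
LHS != RHS

No, not on the curve


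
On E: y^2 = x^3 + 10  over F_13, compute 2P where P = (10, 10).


k = 2 = 10_2 (binary, LSB first: 01)
Double-and-add from P = (10, 10):
  bit 0 = 0: acc unchanged = O
  bit 1 = 1: acc = O + (10, 3) = (10, 3)

2P = (10, 3)


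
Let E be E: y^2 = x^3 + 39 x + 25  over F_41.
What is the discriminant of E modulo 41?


4 a^3 + 27 b^2 = 4*39^3 + 27*25^2 = 237276 + 16875 = 254151
Delta = -16 * (254151) = -4066416
Delta mod 41 = 5

Delta = 5 (mod 41)


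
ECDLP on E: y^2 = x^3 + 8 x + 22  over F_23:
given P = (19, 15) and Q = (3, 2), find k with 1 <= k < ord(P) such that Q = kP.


Enumerate multiples of P until we hit Q = (3, 2):
  1P = (19, 15)
  2P = (3, 21)
  3P = (13, 0)
  4P = (3, 2)
Match found at i = 4.

k = 4


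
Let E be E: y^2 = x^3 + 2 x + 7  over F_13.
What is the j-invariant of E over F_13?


Delta = -16(4 a^3 + 27 b^2) mod 13 = 4
-1728 * (4 a)^3 = -1728 * (4*2)^3 mod 13 = 5
j = 5 * 4^(-1) mod 13 = 11

j = 11 (mod 13)


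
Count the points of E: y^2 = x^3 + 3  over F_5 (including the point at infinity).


For each x in F_5, count y with y^2 = x^3 + 0 x + 3 mod 5:
  x = 1: RHS = 4, y in [2, 3]  -> 2 point(s)
  x = 2: RHS = 1, y in [1, 4]  -> 2 point(s)
  x = 3: RHS = 0, y in [0]  -> 1 point(s)
Affine points: 5. Add the point at infinity: total = 6.

#E(F_5) = 6


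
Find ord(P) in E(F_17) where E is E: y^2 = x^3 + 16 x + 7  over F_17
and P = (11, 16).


Compute successive multiples of P until we hit O:
  1P = (11, 16)
  2P = (14, 0)
  3P = (11, 1)
  4P = O

ord(P) = 4


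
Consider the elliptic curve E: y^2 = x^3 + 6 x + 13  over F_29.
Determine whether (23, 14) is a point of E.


Check whether y^2 = x^3 + 6 x + 13 (mod 29) for (x, y) = (23, 14).
LHS: y^2 = 14^2 mod 29 = 22
RHS: x^3 + 6 x + 13 = 23^3 + 6*23 + 13 mod 29 = 22
LHS = RHS

Yes, on the curve


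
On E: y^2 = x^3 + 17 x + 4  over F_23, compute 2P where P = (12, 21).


Doubling: s = (3 x1^2 + a) / (2 y1)
s = (3*12^2 + 17) / (2*21) mod 23 = 20
x3 = s^2 - 2 x1 mod 23 = 20^2 - 2*12 = 8
y3 = s (x1 - x3) - y1 mod 23 = 20 * (12 - 8) - 21 = 13

2P = (8, 13)


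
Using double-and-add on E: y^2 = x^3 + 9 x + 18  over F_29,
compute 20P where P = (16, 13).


k = 20 = 10100_2 (binary, LSB first: 00101)
Double-and-add from P = (16, 13):
  bit 0 = 0: acc unchanged = O
  bit 1 = 0: acc unchanged = O
  bit 2 = 1: acc = O + (20, 7) = (20, 7)
  bit 3 = 0: acc unchanged = (20, 7)
  bit 4 = 1: acc = (20, 7) + (8, 15) = (24, 15)

20P = (24, 15)


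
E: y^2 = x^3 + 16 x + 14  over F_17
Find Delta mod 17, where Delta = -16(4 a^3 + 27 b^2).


4 a^3 + 27 b^2 = 4*16^3 + 27*14^2 = 16384 + 5292 = 21676
Delta = -16 * (21676) = -346816
Delta mod 17 = 1

Delta = 1 (mod 17)


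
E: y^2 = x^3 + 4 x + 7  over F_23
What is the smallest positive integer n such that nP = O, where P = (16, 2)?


Compute successive multiples of P until we hit O:
  1P = (16, 2)
  2P = (3, 0)
  3P = (16, 21)
  4P = O

ord(P) = 4


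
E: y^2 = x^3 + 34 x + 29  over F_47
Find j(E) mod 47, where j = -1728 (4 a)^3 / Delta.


Delta = -16(4 a^3 + 27 b^2) mod 47 = 29
-1728 * (4 a)^3 = -1728 * (4*34)^3 mod 47 = 35
j = 35 * 29^(-1) mod 47 = 32

j = 32 (mod 47)


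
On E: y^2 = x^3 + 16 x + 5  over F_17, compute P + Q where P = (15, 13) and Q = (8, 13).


P != Q, so use the chord formula.
s = (y2 - y1) / (x2 - x1) = (0) / (10) mod 17 = 0
x3 = s^2 - x1 - x2 mod 17 = 0^2 - 15 - 8 = 11
y3 = s (x1 - x3) - y1 mod 17 = 0 * (15 - 11) - 13 = 4

P + Q = (11, 4)


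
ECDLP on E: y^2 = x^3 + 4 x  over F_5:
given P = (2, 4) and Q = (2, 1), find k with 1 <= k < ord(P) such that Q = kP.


Enumerate multiples of P until we hit Q = (2, 1):
  1P = (2, 4)
  2P = (0, 0)
  3P = (2, 1)
Match found at i = 3.

k = 3


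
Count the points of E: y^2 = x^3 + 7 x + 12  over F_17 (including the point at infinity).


For each x in F_17, count y with y^2 = x^3 + 7 x + 12 mod 17:
  x = 2: RHS = 0, y in [0]  -> 1 point(s)
  x = 3: RHS = 9, y in [3, 14]  -> 2 point(s)
  x = 4: RHS = 2, y in [6, 11]  -> 2 point(s)
  x = 5: RHS = 2, y in [6, 11]  -> 2 point(s)
  x = 6: RHS = 15, y in [7, 10]  -> 2 point(s)
  x = 7: RHS = 13, y in [8, 9]  -> 2 point(s)
  x = 8: RHS = 2, y in [6, 11]  -> 2 point(s)
  x = 11: RHS = 9, y in [3, 14]  -> 2 point(s)
  x = 14: RHS = 15, y in [7, 10]  -> 2 point(s)
  x = 16: RHS = 4, y in [2, 15]  -> 2 point(s)
Affine points: 19. Add the point at infinity: total = 20.

#E(F_17) = 20


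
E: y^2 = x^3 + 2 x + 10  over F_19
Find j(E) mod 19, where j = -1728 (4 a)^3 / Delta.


Delta = -16(4 a^3 + 27 b^2) mod 19 = 7
-1728 * (4 a)^3 = -1728 * (4*2)^3 mod 19 = 18
j = 18 * 7^(-1) mod 19 = 8

j = 8 (mod 19)


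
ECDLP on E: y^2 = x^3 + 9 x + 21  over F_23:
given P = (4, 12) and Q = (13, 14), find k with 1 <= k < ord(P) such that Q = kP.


Enumerate multiples of P until we hit Q = (13, 14):
  1P = (4, 12)
  2P = (21, 8)
  3P = (1, 13)
  4P = (13, 14)
Match found at i = 4.

k = 4


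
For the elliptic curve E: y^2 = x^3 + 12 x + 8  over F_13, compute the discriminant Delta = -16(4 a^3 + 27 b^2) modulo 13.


4 a^3 + 27 b^2 = 4*12^3 + 27*8^2 = 6912 + 1728 = 8640
Delta = -16 * (8640) = -138240
Delta mod 13 = 2

Delta = 2 (mod 13)


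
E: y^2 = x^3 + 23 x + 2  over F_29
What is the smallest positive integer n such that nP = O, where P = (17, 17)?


Compute successive multiples of P until we hit O:
  1P = (17, 17)
  2P = (11, 7)
  3P = (7, 19)
  4P = (12, 11)
  5P = (20, 20)
  6P = (22, 7)
  7P = (23, 24)
  8P = (25, 22)
  ... (continuing to 17P)
  17P = O

ord(P) = 17


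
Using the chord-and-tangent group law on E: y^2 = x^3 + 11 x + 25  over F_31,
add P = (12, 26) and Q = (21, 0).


P != Q, so use the chord formula.
s = (y2 - y1) / (x2 - x1) = (5) / (9) mod 31 = 4
x3 = s^2 - x1 - x2 mod 31 = 4^2 - 12 - 21 = 14
y3 = s (x1 - x3) - y1 mod 31 = 4 * (12 - 14) - 26 = 28

P + Q = (14, 28)


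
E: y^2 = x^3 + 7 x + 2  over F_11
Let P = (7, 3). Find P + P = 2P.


Doubling: s = (3 x1^2 + a) / (2 y1)
s = (3*7^2 + 7) / (2*3) mod 11 = 0
x3 = s^2 - 2 x1 mod 11 = 0^2 - 2*7 = 8
y3 = s (x1 - x3) - y1 mod 11 = 0 * (7 - 8) - 3 = 8

2P = (8, 8)


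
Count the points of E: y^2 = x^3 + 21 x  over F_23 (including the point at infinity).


For each x in F_23, count y with y^2 = x^3 + 21 x + 0 mod 23:
  x = 0: RHS = 0, y in [0]  -> 1 point(s)
  x = 2: RHS = 4, y in [2, 21]  -> 2 point(s)
  x = 5: RHS = 0, y in [0]  -> 1 point(s)
  x = 8: RHS = 13, y in [6, 17]  -> 2 point(s)
  x = 12: RHS = 2, y in [5, 18]  -> 2 point(s)
  x = 13: RHS = 9, y in [3, 20]  -> 2 point(s)
  x = 14: RHS = 2, y in [5, 18]  -> 2 point(s)
  x = 16: RHS = 16, y in [4, 19]  -> 2 point(s)
  x = 17: RHS = 3, y in [7, 16]  -> 2 point(s)
  x = 18: RHS = 0, y in [0]  -> 1 point(s)
  x = 19: RHS = 13, y in [6, 17]  -> 2 point(s)
  x = 20: RHS = 2, y in [5, 18]  -> 2 point(s)
  x = 22: RHS = 1, y in [1, 22]  -> 2 point(s)
Affine points: 23. Add the point at infinity: total = 24.

#E(F_23) = 24


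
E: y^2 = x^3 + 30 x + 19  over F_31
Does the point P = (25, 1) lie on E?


Check whether y^2 = x^3 + 30 x + 19 (mod 31) for (x, y) = (25, 1).
LHS: y^2 = 1^2 mod 31 = 1
RHS: x^3 + 30 x + 19 = 25^3 + 30*25 + 19 mod 31 = 26
LHS != RHS

No, not on the curve


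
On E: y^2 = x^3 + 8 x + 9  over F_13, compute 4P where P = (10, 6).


k = 4 = 100_2 (binary, LSB first: 001)
Double-and-add from P = (10, 6):
  bit 0 = 0: acc unchanged = O
  bit 1 = 0: acc unchanged = O
  bit 2 = 1: acc = O + (9, 2) = (9, 2)

4P = (9, 2)


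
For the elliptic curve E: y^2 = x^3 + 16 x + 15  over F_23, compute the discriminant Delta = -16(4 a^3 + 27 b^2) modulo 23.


4 a^3 + 27 b^2 = 4*16^3 + 27*15^2 = 16384 + 6075 = 22459
Delta = -16 * (22459) = -359344
Delta mod 23 = 8

Delta = 8 (mod 23)


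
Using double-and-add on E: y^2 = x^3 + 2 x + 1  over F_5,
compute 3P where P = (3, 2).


k = 3 = 11_2 (binary, LSB first: 11)
Double-and-add from P = (3, 2):
  bit 0 = 1: acc = O + (3, 2) = (3, 2)
  bit 1 = 1: acc = (3, 2) + (0, 1) = (1, 2)

3P = (1, 2)


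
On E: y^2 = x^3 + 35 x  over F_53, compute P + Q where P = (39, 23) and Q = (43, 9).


P != Q, so use the chord formula.
s = (y2 - y1) / (x2 - x1) = (39) / (4) mod 53 = 23
x3 = s^2 - x1 - x2 mod 53 = 23^2 - 39 - 43 = 23
y3 = s (x1 - x3) - y1 mod 53 = 23 * (39 - 23) - 23 = 27

P + Q = (23, 27)


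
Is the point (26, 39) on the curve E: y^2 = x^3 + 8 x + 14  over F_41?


Check whether y^2 = x^3 + 8 x + 14 (mod 41) for (x, y) = (26, 39).
LHS: y^2 = 39^2 mod 41 = 4
RHS: x^3 + 8 x + 14 = 26^3 + 8*26 + 14 mod 41 = 4
LHS = RHS

Yes, on the curve


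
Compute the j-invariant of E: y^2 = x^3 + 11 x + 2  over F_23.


Delta = -16(4 a^3 + 27 b^2) mod 23 = 5
-1728 * (4 a)^3 = -1728 * (4*11)^3 mod 23 = 1
j = 1 * 5^(-1) mod 23 = 14

j = 14 (mod 23)


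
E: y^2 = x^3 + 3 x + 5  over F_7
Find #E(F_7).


For each x in F_7, count y with y^2 = x^3 + 3 x + 5 mod 7:
  x = 1: RHS = 2, y in [3, 4]  -> 2 point(s)
  x = 4: RHS = 4, y in [2, 5]  -> 2 point(s)
  x = 6: RHS = 1, y in [1, 6]  -> 2 point(s)
Affine points: 6. Add the point at infinity: total = 7.

#E(F_7) = 7


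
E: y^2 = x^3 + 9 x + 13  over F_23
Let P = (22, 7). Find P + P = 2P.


Doubling: s = (3 x1^2 + a) / (2 y1)
s = (3*22^2 + 9) / (2*7) mod 23 = 14
x3 = s^2 - 2 x1 mod 23 = 14^2 - 2*22 = 14
y3 = s (x1 - x3) - y1 mod 23 = 14 * (22 - 14) - 7 = 13

2P = (14, 13)


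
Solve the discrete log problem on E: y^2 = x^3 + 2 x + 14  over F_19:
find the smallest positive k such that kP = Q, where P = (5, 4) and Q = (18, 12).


Enumerate multiples of P until we hit Q = (18, 12):
  1P = (5, 4)
  2P = (1, 6)
  3P = (18, 12)
Match found at i = 3.

k = 3


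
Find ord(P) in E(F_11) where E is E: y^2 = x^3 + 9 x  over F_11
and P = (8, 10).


Compute successive multiples of P until we hit O:
  1P = (8, 10)
  2P = (0, 0)
  3P = (8, 1)
  4P = O

ord(P) = 4


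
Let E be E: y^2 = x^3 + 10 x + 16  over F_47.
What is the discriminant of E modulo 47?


4 a^3 + 27 b^2 = 4*10^3 + 27*16^2 = 4000 + 6912 = 10912
Delta = -16 * (10912) = -174592
Delta mod 47 = 13

Delta = 13 (mod 47)


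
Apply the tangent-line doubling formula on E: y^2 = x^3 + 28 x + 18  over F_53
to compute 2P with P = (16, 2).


Doubling: s = (3 x1^2 + a) / (2 y1)
s = (3*16^2 + 28) / (2*2) mod 53 = 40
x3 = s^2 - 2 x1 mod 53 = 40^2 - 2*16 = 31
y3 = s (x1 - x3) - y1 mod 53 = 40 * (16 - 31) - 2 = 34

2P = (31, 34)


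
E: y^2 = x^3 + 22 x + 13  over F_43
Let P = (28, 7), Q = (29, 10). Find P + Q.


P != Q, so use the chord formula.
s = (y2 - y1) / (x2 - x1) = (3) / (1) mod 43 = 3
x3 = s^2 - x1 - x2 mod 43 = 3^2 - 28 - 29 = 38
y3 = s (x1 - x3) - y1 mod 43 = 3 * (28 - 38) - 7 = 6

P + Q = (38, 6)


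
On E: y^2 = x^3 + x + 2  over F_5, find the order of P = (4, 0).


Compute successive multiples of P until we hit O:
  1P = (4, 0)
  2P = O

ord(P) = 2


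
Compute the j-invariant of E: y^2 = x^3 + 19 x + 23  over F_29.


Delta = -16(4 a^3 + 27 b^2) mod 29 = 18
-1728 * (4 a)^3 = -1728 * (4*19)^3 mod 29 = 7
j = 7 * 18^(-1) mod 29 = 2

j = 2 (mod 29)


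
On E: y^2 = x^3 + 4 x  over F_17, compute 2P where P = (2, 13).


k = 2 = 10_2 (binary, LSB first: 01)
Double-and-add from P = (2, 13):
  bit 0 = 0: acc unchanged = O
  bit 1 = 1: acc = O + (0, 0) = (0, 0)

2P = (0, 0)


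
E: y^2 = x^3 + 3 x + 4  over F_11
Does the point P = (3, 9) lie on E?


Check whether y^2 = x^3 + 3 x + 4 (mod 11) for (x, y) = (3, 9).
LHS: y^2 = 9^2 mod 11 = 4
RHS: x^3 + 3 x + 4 = 3^3 + 3*3 + 4 mod 11 = 7
LHS != RHS

No, not on the curve


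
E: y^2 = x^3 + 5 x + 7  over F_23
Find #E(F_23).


For each x in F_23, count y with y^2 = x^3 + 5 x + 7 mod 23:
  x = 1: RHS = 13, y in [6, 17]  -> 2 point(s)
  x = 2: RHS = 2, y in [5, 18]  -> 2 point(s)
  x = 3: RHS = 3, y in [7, 16]  -> 2 point(s)
  x = 6: RHS = 0, y in [0]  -> 1 point(s)
  x = 11: RHS = 13, y in [6, 17]  -> 2 point(s)
  x = 12: RHS = 1, y in [1, 22]  -> 2 point(s)
  x = 18: RHS = 18, y in [8, 15]  -> 2 point(s)
  x = 21: RHS = 12, y in [9, 14]  -> 2 point(s)
  x = 22: RHS = 1, y in [1, 22]  -> 2 point(s)
Affine points: 17. Add the point at infinity: total = 18.

#E(F_23) = 18


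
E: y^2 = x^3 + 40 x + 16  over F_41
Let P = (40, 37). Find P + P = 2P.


Doubling: s = (3 x1^2 + a) / (2 y1)
s = (3*40^2 + 40) / (2*37) mod 41 = 10
x3 = s^2 - 2 x1 mod 41 = 10^2 - 2*40 = 20
y3 = s (x1 - x3) - y1 mod 41 = 10 * (40 - 20) - 37 = 40

2P = (20, 40)


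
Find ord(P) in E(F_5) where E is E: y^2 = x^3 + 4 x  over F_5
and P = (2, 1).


Compute successive multiples of P until we hit O:
  1P = (2, 1)
  2P = (0, 0)
  3P = (2, 4)
  4P = O

ord(P) = 4


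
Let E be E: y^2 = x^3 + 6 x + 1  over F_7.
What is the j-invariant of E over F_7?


Delta = -16(4 a^3 + 27 b^2) mod 7 = 3
-1728 * (4 a)^3 = -1728 * (4*6)^3 mod 7 = 6
j = 6 * 3^(-1) mod 7 = 2

j = 2 (mod 7)


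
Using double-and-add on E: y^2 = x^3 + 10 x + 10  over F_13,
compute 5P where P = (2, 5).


k = 5 = 101_2 (binary, LSB first: 101)
Double-and-add from P = (2, 5):
  bit 0 = 1: acc = O + (2, 5) = (2, 5)
  bit 1 = 0: acc unchanged = (2, 5)
  bit 2 = 1: acc = (2, 5) + (6, 0) = (9, 7)

5P = (9, 7)


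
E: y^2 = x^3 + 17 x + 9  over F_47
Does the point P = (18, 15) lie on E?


Check whether y^2 = x^3 + 17 x + 9 (mod 47) for (x, y) = (18, 15).
LHS: y^2 = 15^2 mod 47 = 37
RHS: x^3 + 17 x + 9 = 18^3 + 17*18 + 9 mod 47 = 37
LHS = RHS

Yes, on the curve


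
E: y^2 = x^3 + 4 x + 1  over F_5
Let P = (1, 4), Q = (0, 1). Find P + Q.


P != Q, so use the chord formula.
s = (y2 - y1) / (x2 - x1) = (2) / (4) mod 5 = 3
x3 = s^2 - x1 - x2 mod 5 = 3^2 - 1 - 0 = 3
y3 = s (x1 - x3) - y1 mod 5 = 3 * (1 - 3) - 4 = 0

P + Q = (3, 0)


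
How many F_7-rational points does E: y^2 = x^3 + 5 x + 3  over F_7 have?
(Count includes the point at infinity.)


For each x in F_7, count y with y^2 = x^3 + 5 x + 3 mod 7:
  x = 1: RHS = 2, y in [3, 4]  -> 2 point(s)
  x = 2: RHS = 0, y in [0]  -> 1 point(s)
  x = 6: RHS = 4, y in [2, 5]  -> 2 point(s)
Affine points: 5. Add the point at infinity: total = 6.

#E(F_7) = 6


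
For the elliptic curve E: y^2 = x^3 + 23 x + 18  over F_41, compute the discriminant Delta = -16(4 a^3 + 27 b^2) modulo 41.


4 a^3 + 27 b^2 = 4*23^3 + 27*18^2 = 48668 + 8748 = 57416
Delta = -16 * (57416) = -918656
Delta mod 41 = 31

Delta = 31 (mod 41)


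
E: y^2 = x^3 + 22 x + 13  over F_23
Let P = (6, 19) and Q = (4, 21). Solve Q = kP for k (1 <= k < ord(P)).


Enumerate multiples of P until we hit Q = (4, 21):
  1P = (6, 19)
  2P = (12, 21)
  3P = (0, 6)
  4P = (7, 21)
  5P = (14, 11)
  6P = (4, 2)
  7P = (22, 6)
  8P = (13, 14)
  9P = (20, 14)
  10P = (1, 17)
  11P = (18, 13)
  12P = (5, 15)
  13P = (5, 8)
  14P = (18, 10)
  15P = (1, 6)
  16P = (20, 9)
  17P = (13, 9)
  18P = (22, 17)
  19P = (4, 21)
Match found at i = 19.

k = 19


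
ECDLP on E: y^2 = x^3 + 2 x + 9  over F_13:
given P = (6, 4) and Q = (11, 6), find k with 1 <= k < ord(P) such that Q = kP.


Enumerate multiples of P until we hit Q = (11, 6):
  1P = (6, 4)
  2P = (4, 4)
  3P = (3, 9)
  4P = (1, 5)
  5P = (5, 1)
  6P = (11, 7)
  7P = (0, 10)
  8P = (8, 11)
  9P = (8, 2)
  10P = (0, 3)
  11P = (11, 6)
Match found at i = 11.

k = 11


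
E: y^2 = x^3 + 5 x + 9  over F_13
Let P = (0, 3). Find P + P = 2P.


Doubling: s = (3 x1^2 + a) / (2 y1)
s = (3*0^2 + 5) / (2*3) mod 13 = 3
x3 = s^2 - 2 x1 mod 13 = 3^2 - 2*0 = 9
y3 = s (x1 - x3) - y1 mod 13 = 3 * (0 - 9) - 3 = 9

2P = (9, 9)


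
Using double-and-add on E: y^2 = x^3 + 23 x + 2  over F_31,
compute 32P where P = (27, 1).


k = 32 = 100000_2 (binary, LSB first: 000001)
Double-and-add from P = (27, 1):
  bit 0 = 0: acc unchanged = O
  bit 1 = 0: acc unchanged = O
  bit 2 = 0: acc unchanged = O
  bit 3 = 0: acc unchanged = O
  bit 4 = 0: acc unchanged = O
  bit 5 = 1: acc = O + (26, 17) = (26, 17)

32P = (26, 17)


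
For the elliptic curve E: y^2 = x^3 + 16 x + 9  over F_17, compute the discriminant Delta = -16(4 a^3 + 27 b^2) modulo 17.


4 a^3 + 27 b^2 = 4*16^3 + 27*9^2 = 16384 + 2187 = 18571
Delta = -16 * (18571) = -297136
Delta mod 17 = 7

Delta = 7 (mod 17)


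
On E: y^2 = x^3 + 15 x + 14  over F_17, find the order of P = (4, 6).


Compute successive multiples of P until we hit O:
  1P = (4, 6)
  2P = (10, 5)
  3P = (12, 1)
  4P = (16, 10)
  5P = (16, 7)
  6P = (12, 16)
  7P = (10, 12)
  8P = (4, 11)
  ... (continuing to 9P)
  9P = O

ord(P) = 9


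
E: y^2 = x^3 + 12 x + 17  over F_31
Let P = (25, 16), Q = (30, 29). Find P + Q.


P != Q, so use the chord formula.
s = (y2 - y1) / (x2 - x1) = (13) / (5) mod 31 = 15
x3 = s^2 - x1 - x2 mod 31 = 15^2 - 25 - 30 = 15
y3 = s (x1 - x3) - y1 mod 31 = 15 * (25 - 15) - 16 = 10

P + Q = (15, 10)


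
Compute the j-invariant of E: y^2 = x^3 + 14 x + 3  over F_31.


Delta = -16(4 a^3 + 27 b^2) mod 31 = 17
-1728 * (4 a)^3 = -1728 * (4*14)^3 mod 31 = 8
j = 8 * 17^(-1) mod 31 = 26

j = 26 (mod 31)


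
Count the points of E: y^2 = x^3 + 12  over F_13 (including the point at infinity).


For each x in F_13, count y with y^2 = x^3 + 0 x + 12 mod 13:
  x = 0: RHS = 12, y in [5, 8]  -> 2 point(s)
  x = 1: RHS = 0, y in [0]  -> 1 point(s)
  x = 3: RHS = 0, y in [0]  -> 1 point(s)
  x = 7: RHS = 4, y in [2, 11]  -> 2 point(s)
  x = 8: RHS = 4, y in [2, 11]  -> 2 point(s)
  x = 9: RHS = 0, y in [0]  -> 1 point(s)
  x = 11: RHS = 4, y in [2, 11]  -> 2 point(s)
Affine points: 11. Add the point at infinity: total = 12.

#E(F_13) = 12


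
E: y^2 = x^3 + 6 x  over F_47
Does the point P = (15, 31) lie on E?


Check whether y^2 = x^3 + 6 x + 0 (mod 47) for (x, y) = (15, 31).
LHS: y^2 = 31^2 mod 47 = 21
RHS: x^3 + 6 x + 0 = 15^3 + 6*15 + 0 mod 47 = 34
LHS != RHS

No, not on the curve


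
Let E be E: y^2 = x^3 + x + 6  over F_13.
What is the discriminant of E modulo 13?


4 a^3 + 27 b^2 = 4*1^3 + 27*6^2 = 4 + 972 = 976
Delta = -16 * (976) = -15616
Delta mod 13 = 10

Delta = 10 (mod 13)


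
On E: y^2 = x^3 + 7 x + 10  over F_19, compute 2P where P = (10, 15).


Doubling: s = (3 x1^2 + a) / (2 y1)
s = (3*10^2 + 7) / (2*15) mod 19 = 2
x3 = s^2 - 2 x1 mod 19 = 2^2 - 2*10 = 3
y3 = s (x1 - x3) - y1 mod 19 = 2 * (10 - 3) - 15 = 18

2P = (3, 18)


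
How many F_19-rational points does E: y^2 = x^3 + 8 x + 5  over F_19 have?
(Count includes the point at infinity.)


For each x in F_19, count y with y^2 = x^3 + 8 x + 5 mod 19:
  x = 0: RHS = 5, y in [9, 10]  -> 2 point(s)
  x = 4: RHS = 6, y in [5, 14]  -> 2 point(s)
  x = 7: RHS = 5, y in [9, 10]  -> 2 point(s)
  x = 8: RHS = 11, y in [7, 12]  -> 2 point(s)
  x = 12: RHS = 5, y in [9, 10]  -> 2 point(s)
  x = 13: RHS = 7, y in [8, 11]  -> 2 point(s)
  x = 14: RHS = 11, y in [7, 12]  -> 2 point(s)
  x = 15: RHS = 4, y in [2, 17]  -> 2 point(s)
  x = 16: RHS = 11, y in [7, 12]  -> 2 point(s)
  x = 17: RHS = 0, y in [0]  -> 1 point(s)
Affine points: 19. Add the point at infinity: total = 20.

#E(F_19) = 20


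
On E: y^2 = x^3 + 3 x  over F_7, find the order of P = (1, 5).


Compute successive multiples of P until we hit O:
  1P = (1, 5)
  2P = (2, 0)
  3P = (1, 2)
  4P = O

ord(P) = 4


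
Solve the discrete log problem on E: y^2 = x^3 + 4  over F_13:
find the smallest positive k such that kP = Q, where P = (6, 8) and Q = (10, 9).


Enumerate multiples of P until we hit Q = (10, 9):
  1P = (6, 8)
  2P = (10, 4)
  3P = (11, 10)
  4P = (5, 8)
  5P = (2, 5)
  6P = (8, 10)
  7P = (0, 11)
  8P = (4, 4)
  9P = (7, 3)
  10P = (12, 9)
  11P = (12, 4)
  12P = (7, 10)
  13P = (4, 9)
  14P = (0, 2)
  15P = (8, 3)
  16P = (2, 8)
  17P = (5, 5)
  18P = (11, 3)
  19P = (10, 9)
Match found at i = 19.

k = 19


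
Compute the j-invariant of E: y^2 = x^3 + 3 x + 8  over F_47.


Delta = -16(4 a^3 + 27 b^2) mod 47 = 46
-1728 * (4 a)^3 = -1728 * (4*3)^3 mod 47 = 20
j = 20 * 46^(-1) mod 47 = 27

j = 27 (mod 47)


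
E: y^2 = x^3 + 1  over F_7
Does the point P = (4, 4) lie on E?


Check whether y^2 = x^3 + 0 x + 1 (mod 7) for (x, y) = (4, 4).
LHS: y^2 = 4^2 mod 7 = 2
RHS: x^3 + 0 x + 1 = 4^3 + 0*4 + 1 mod 7 = 2
LHS = RHS

Yes, on the curve


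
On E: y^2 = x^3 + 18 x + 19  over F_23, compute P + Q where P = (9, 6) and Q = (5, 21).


P != Q, so use the chord formula.
s = (y2 - y1) / (x2 - x1) = (15) / (19) mod 23 = 2
x3 = s^2 - x1 - x2 mod 23 = 2^2 - 9 - 5 = 13
y3 = s (x1 - x3) - y1 mod 23 = 2 * (9 - 13) - 6 = 9

P + Q = (13, 9)


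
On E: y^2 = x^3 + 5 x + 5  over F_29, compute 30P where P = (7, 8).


k = 30 = 11110_2 (binary, LSB first: 01111)
Double-and-add from P = (7, 8):
  bit 0 = 0: acc unchanged = O
  bit 1 = 1: acc = O + (11, 12) = (11, 12)
  bit 2 = 1: acc = (11, 12) + (23, 7) = (28, 12)
  bit 3 = 1: acc = (28, 12) + (19, 17) = (2, 9)
  bit 4 = 1: acc = (2, 9) + (0, 11) = (28, 17)

30P = (28, 17)


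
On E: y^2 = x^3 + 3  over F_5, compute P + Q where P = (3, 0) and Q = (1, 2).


P != Q, so use the chord formula.
s = (y2 - y1) / (x2 - x1) = (2) / (3) mod 5 = 4
x3 = s^2 - x1 - x2 mod 5 = 4^2 - 3 - 1 = 2
y3 = s (x1 - x3) - y1 mod 5 = 4 * (3 - 2) - 0 = 4

P + Q = (2, 4)


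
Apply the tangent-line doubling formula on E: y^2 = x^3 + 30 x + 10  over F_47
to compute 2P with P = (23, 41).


Doubling: s = (3 x1^2 + a) / (2 y1)
s = (3*23^2 + 30) / (2*41) mod 47 = 18
x3 = s^2 - 2 x1 mod 47 = 18^2 - 2*23 = 43
y3 = s (x1 - x3) - y1 mod 47 = 18 * (23 - 43) - 41 = 22

2P = (43, 22)


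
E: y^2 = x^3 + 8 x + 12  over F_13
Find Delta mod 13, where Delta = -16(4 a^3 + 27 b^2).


4 a^3 + 27 b^2 = 4*8^3 + 27*12^2 = 2048 + 3888 = 5936
Delta = -16 * (5936) = -94976
Delta mod 13 = 2

Delta = 2 (mod 13)


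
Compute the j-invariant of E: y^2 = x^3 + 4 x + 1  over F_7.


Delta = -16(4 a^3 + 27 b^2) mod 7 = 1
-1728 * (4 a)^3 = -1728 * (4*4)^3 mod 7 = 1
j = 1 * 1^(-1) mod 7 = 1

j = 1 (mod 7)


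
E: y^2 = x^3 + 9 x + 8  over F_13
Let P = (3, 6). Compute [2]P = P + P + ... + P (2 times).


k = 2 = 10_2 (binary, LSB first: 01)
Double-and-add from P = (3, 6):
  bit 0 = 0: acc unchanged = O
  bit 1 = 1: acc = O + (3, 7) = (3, 7)

2P = (3, 7)


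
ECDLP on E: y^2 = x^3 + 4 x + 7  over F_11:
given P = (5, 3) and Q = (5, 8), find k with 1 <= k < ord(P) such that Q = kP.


Enumerate multiples of P until we hit Q = (5, 8):
  1P = (5, 3)
  2P = (6, 4)
  3P = (1, 1)
  4P = (8, 1)
  5P = (7, 2)
  6P = (2, 1)
  7P = (2, 10)
  8P = (7, 9)
  9P = (8, 10)
  10P = (1, 10)
  11P = (6, 7)
  12P = (5, 8)
Match found at i = 12.

k = 12


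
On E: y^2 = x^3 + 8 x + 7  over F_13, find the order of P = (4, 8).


Compute successive multiples of P until we hit O:
  1P = (4, 8)
  2P = (1, 9)
  3P = (11, 3)
  4P = (7, 9)
  5P = (5, 9)
  6P = (5, 4)
  7P = (7, 4)
  8P = (11, 10)
  ... (continuing to 11P)
  11P = O

ord(P) = 11


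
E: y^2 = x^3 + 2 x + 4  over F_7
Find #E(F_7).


For each x in F_7, count y with y^2 = x^3 + 2 x + 4 mod 7:
  x = 0: RHS = 4, y in [2, 5]  -> 2 point(s)
  x = 1: RHS = 0, y in [0]  -> 1 point(s)
  x = 2: RHS = 2, y in [3, 4]  -> 2 point(s)
  x = 3: RHS = 2, y in [3, 4]  -> 2 point(s)
  x = 6: RHS = 1, y in [1, 6]  -> 2 point(s)
Affine points: 9. Add the point at infinity: total = 10.

#E(F_7) = 10


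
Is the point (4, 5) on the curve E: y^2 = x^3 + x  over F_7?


Check whether y^2 = x^3 + 1 x + 0 (mod 7) for (x, y) = (4, 5).
LHS: y^2 = 5^2 mod 7 = 4
RHS: x^3 + 1 x + 0 = 4^3 + 1*4 + 0 mod 7 = 5
LHS != RHS

No, not on the curve


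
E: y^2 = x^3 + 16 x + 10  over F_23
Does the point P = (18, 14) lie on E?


Check whether y^2 = x^3 + 16 x + 10 (mod 23) for (x, y) = (18, 14).
LHS: y^2 = 14^2 mod 23 = 12
RHS: x^3 + 16 x + 10 = 18^3 + 16*18 + 10 mod 23 = 12
LHS = RHS

Yes, on the curve


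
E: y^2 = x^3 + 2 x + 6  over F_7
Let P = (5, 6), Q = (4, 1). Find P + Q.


P != Q, so use the chord formula.
s = (y2 - y1) / (x2 - x1) = (2) / (6) mod 7 = 5
x3 = s^2 - x1 - x2 mod 7 = 5^2 - 5 - 4 = 2
y3 = s (x1 - x3) - y1 mod 7 = 5 * (5 - 2) - 6 = 2

P + Q = (2, 2)


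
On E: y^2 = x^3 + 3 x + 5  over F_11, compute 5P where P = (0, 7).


k = 5 = 101_2 (binary, LSB first: 101)
Double-and-add from P = (0, 7):
  bit 0 = 1: acc = O + (0, 7) = (0, 7)
  bit 1 = 0: acc unchanged = (0, 7)
  bit 2 = 1: acc = (0, 7) + (10, 10) = (10, 1)

5P = (10, 1)


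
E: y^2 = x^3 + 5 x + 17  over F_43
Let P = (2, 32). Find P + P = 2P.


Doubling: s = (3 x1^2 + a) / (2 y1)
s = (3*2^2 + 5) / (2*32) mod 43 = 9
x3 = s^2 - 2 x1 mod 43 = 9^2 - 2*2 = 34
y3 = s (x1 - x3) - y1 mod 43 = 9 * (2 - 34) - 32 = 24

2P = (34, 24)


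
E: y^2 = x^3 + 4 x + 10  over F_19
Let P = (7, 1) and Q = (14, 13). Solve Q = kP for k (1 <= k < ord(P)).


Enumerate multiples of P until we hit Q = (14, 13):
  1P = (7, 1)
  2P = (10, 10)
  3P = (11, 6)
  4P = (18, 9)
  5P = (14, 6)
  6P = (2, 8)
  7P = (15, 14)
  8P = (13, 13)
  9P = (3, 7)
  10P = (16, 3)
  11P = (12, 0)
  12P = (16, 16)
  13P = (3, 12)
  14P = (13, 6)
  15P = (15, 5)
  16P = (2, 11)
  17P = (14, 13)
Match found at i = 17.

k = 17


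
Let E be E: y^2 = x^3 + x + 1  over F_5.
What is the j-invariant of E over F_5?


Delta = -16(4 a^3 + 27 b^2) mod 5 = 4
-1728 * (4 a)^3 = -1728 * (4*1)^3 mod 5 = 3
j = 3 * 4^(-1) mod 5 = 2

j = 2 (mod 5)


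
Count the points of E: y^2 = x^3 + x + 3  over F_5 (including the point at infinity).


For each x in F_5, count y with y^2 = x^3 + 1 x + 3 mod 5:
  x = 1: RHS = 0, y in [0]  -> 1 point(s)
  x = 4: RHS = 1, y in [1, 4]  -> 2 point(s)
Affine points: 3. Add the point at infinity: total = 4.

#E(F_5) = 4


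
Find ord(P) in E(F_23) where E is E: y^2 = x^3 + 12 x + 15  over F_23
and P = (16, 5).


Compute successive multiples of P until we hit O:
  1P = (16, 5)
  2P = (3, 20)
  3P = (12, 1)
  4P = (19, 15)
  5P = (17, 7)
  6P = (17, 16)
  7P = (19, 8)
  8P = (12, 22)
  ... (continuing to 11P)
  11P = O

ord(P) = 11


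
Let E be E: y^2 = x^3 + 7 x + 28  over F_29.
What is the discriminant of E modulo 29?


4 a^3 + 27 b^2 = 4*7^3 + 27*28^2 = 1372 + 21168 = 22540
Delta = -16 * (22540) = -360640
Delta mod 29 = 4

Delta = 4 (mod 29)


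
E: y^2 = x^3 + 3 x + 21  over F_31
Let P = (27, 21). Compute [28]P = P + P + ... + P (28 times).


k = 28 = 11100_2 (binary, LSB first: 00111)
Double-and-add from P = (27, 21):
  bit 0 = 0: acc unchanged = O
  bit 1 = 0: acc unchanged = O
  bit 2 = 1: acc = O + (29, 21) = (29, 21)
  bit 3 = 1: acc = (29, 21) + (22, 28) = (12, 24)
  bit 4 = 1: acc = (12, 24) + (25, 2) = (2, 2)

28P = (2, 2)


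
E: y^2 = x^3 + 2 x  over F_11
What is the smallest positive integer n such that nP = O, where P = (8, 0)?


Compute successive multiples of P until we hit O:
  1P = (8, 0)
  2P = O

ord(P) = 2


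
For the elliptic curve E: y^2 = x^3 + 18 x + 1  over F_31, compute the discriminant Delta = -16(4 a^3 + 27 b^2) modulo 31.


4 a^3 + 27 b^2 = 4*18^3 + 27*1^2 = 23328 + 27 = 23355
Delta = -16 * (23355) = -373680
Delta mod 31 = 25

Delta = 25 (mod 31)


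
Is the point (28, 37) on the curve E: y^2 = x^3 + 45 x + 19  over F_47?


Check whether y^2 = x^3 + 45 x + 19 (mod 47) for (x, y) = (28, 37).
LHS: y^2 = 37^2 mod 47 = 6
RHS: x^3 + 45 x + 19 = 28^3 + 45*28 + 19 mod 47 = 13
LHS != RHS

No, not on the curve


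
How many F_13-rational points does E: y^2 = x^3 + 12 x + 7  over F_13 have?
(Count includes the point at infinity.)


For each x in F_13, count y with y^2 = x^3 + 12 x + 7 mod 13:
  x = 2: RHS = 0, y in [0]  -> 1 point(s)
  x = 5: RHS = 10, y in [6, 7]  -> 2 point(s)
  x = 6: RHS = 9, y in [3, 10]  -> 2 point(s)
  x = 8: RHS = 4, y in [2, 11]  -> 2 point(s)
  x = 9: RHS = 12, y in [5, 8]  -> 2 point(s)
  x = 10: RHS = 9, y in [3, 10]  -> 2 point(s)
  x = 11: RHS = 1, y in [1, 12]  -> 2 point(s)
Affine points: 13. Add the point at infinity: total = 14.

#E(F_13) = 14


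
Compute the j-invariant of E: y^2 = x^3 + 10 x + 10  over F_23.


Delta = -16(4 a^3 + 27 b^2) mod 23 = 3
-1728 * (4 a)^3 = -1728 * (4*10)^3 mod 23 = 4
j = 4 * 3^(-1) mod 23 = 9

j = 9 (mod 23)


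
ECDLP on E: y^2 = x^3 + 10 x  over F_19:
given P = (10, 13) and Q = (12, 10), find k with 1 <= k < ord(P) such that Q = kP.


Enumerate multiples of P until we hit Q = (12, 10):
  1P = (10, 13)
  2P = (4, 3)
  3P = (12, 9)
  4P = (1, 7)
  5P = (0, 0)
  6P = (1, 12)
  7P = (12, 10)
Match found at i = 7.

k = 7


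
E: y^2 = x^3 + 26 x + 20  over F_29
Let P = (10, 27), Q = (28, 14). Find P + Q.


P != Q, so use the chord formula.
s = (y2 - y1) / (x2 - x1) = (16) / (18) mod 29 = 17
x3 = s^2 - x1 - x2 mod 29 = 17^2 - 10 - 28 = 19
y3 = s (x1 - x3) - y1 mod 29 = 17 * (10 - 19) - 27 = 23

P + Q = (19, 23)


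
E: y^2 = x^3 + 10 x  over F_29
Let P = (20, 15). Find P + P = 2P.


Doubling: s = (3 x1^2 + a) / (2 y1)
s = (3*20^2 + 10) / (2*15) mod 29 = 21
x3 = s^2 - 2 x1 mod 29 = 21^2 - 2*20 = 24
y3 = s (x1 - x3) - y1 mod 29 = 21 * (20 - 24) - 15 = 17

2P = (24, 17)


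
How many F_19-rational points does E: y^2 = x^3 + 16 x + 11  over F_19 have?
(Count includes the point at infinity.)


For each x in F_19, count y with y^2 = x^3 + 16 x + 11 mod 19:
  x = 0: RHS = 11, y in [7, 12]  -> 2 point(s)
  x = 1: RHS = 9, y in [3, 16]  -> 2 point(s)
  x = 4: RHS = 6, y in [5, 14]  -> 2 point(s)
  x = 5: RHS = 7, y in [8, 11]  -> 2 point(s)
  x = 6: RHS = 0, y in [0]  -> 1 point(s)
  x = 8: RHS = 5, y in [9, 10]  -> 2 point(s)
  x = 11: RHS = 17, y in [6, 13]  -> 2 point(s)
  x = 15: RHS = 16, y in [4, 15]  -> 2 point(s)
  x = 17: RHS = 9, y in [3, 16]  -> 2 point(s)
Affine points: 17. Add the point at infinity: total = 18.

#E(F_19) = 18


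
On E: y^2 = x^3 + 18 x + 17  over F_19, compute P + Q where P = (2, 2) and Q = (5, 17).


P != Q, so use the chord formula.
s = (y2 - y1) / (x2 - x1) = (15) / (3) mod 19 = 5
x3 = s^2 - x1 - x2 mod 19 = 5^2 - 2 - 5 = 18
y3 = s (x1 - x3) - y1 mod 19 = 5 * (2 - 18) - 2 = 13

P + Q = (18, 13)


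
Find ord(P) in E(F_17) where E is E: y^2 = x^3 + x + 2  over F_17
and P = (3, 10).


Compute successive multiples of P until we hit O:
  1P = (3, 10)
  2P = (15, 14)
  3P = (1, 2)
  4P = (12, 5)
  5P = (0, 11)
  6P = (16, 0)
  7P = (0, 6)
  8P = (12, 12)
  ... (continuing to 12P)
  12P = O

ord(P) = 12


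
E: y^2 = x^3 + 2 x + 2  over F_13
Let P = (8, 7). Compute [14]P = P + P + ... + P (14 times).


k = 14 = 1110_2 (binary, LSB first: 0111)
Double-and-add from P = (8, 7):
  bit 0 = 0: acc unchanged = O
  bit 1 = 1: acc = O + (11, 9) = (11, 9)
  bit 2 = 1: acc = (11, 9) + (3, 3) = (2, 1)
  bit 3 = 1: acc = (2, 1) + (4, 3) = (8, 6)

14P = (8, 6)


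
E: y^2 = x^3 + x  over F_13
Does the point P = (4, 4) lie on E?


Check whether y^2 = x^3 + 1 x + 0 (mod 13) for (x, y) = (4, 4).
LHS: y^2 = 4^2 mod 13 = 3
RHS: x^3 + 1 x + 0 = 4^3 + 1*4 + 0 mod 13 = 3
LHS = RHS

Yes, on the curve


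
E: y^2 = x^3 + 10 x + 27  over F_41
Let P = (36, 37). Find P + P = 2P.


Doubling: s = (3 x1^2 + a) / (2 y1)
s = (3*36^2 + 10) / (2*37) mod 41 = 15
x3 = s^2 - 2 x1 mod 41 = 15^2 - 2*36 = 30
y3 = s (x1 - x3) - y1 mod 41 = 15 * (36 - 30) - 37 = 12

2P = (30, 12)


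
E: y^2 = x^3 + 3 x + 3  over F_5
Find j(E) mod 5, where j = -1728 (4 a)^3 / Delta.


Delta = -16(4 a^3 + 27 b^2) mod 5 = 4
-1728 * (4 a)^3 = -1728 * (4*3)^3 mod 5 = 1
j = 1 * 4^(-1) mod 5 = 4

j = 4 (mod 5)


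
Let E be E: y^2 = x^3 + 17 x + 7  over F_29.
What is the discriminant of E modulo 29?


4 a^3 + 27 b^2 = 4*17^3 + 27*7^2 = 19652 + 1323 = 20975
Delta = -16 * (20975) = -335600
Delta mod 29 = 17

Delta = 17 (mod 29)


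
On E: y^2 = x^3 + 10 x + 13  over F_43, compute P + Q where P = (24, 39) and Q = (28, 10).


P != Q, so use the chord formula.
s = (y2 - y1) / (x2 - x1) = (14) / (4) mod 43 = 25
x3 = s^2 - x1 - x2 mod 43 = 25^2 - 24 - 28 = 14
y3 = s (x1 - x3) - y1 mod 43 = 25 * (24 - 14) - 39 = 39

P + Q = (14, 39)


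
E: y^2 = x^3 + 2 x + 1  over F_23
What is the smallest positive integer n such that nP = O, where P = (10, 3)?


Compute successive multiples of P until we hit O:
  1P = (10, 3)
  2P = (9, 9)
  3P = (17, 16)
  4P = (14, 6)
  5P = (1, 21)
  6P = (16, 9)
  7P = (21, 9)
  8P = (21, 14)
  ... (continuing to 15P)
  15P = O

ord(P) = 15


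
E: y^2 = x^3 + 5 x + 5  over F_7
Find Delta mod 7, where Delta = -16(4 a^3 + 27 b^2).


4 a^3 + 27 b^2 = 4*5^3 + 27*5^2 = 500 + 675 = 1175
Delta = -16 * (1175) = -18800
Delta mod 7 = 2

Delta = 2 (mod 7)


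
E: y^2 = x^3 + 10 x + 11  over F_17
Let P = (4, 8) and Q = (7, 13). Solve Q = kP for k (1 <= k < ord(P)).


Enumerate multiples of P until we hit Q = (7, 13):
  1P = (4, 8)
  2P = (7, 13)
Match found at i = 2.

k = 2


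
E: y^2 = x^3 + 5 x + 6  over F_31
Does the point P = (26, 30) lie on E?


Check whether y^2 = x^3 + 5 x + 6 (mod 31) for (x, y) = (26, 30).
LHS: y^2 = 30^2 mod 31 = 1
RHS: x^3 + 5 x + 6 = 26^3 + 5*26 + 6 mod 31 = 11
LHS != RHS

No, not on the curve


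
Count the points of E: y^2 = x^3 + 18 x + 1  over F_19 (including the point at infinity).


For each x in F_19, count y with y^2 = x^3 + 18 x + 1 mod 19:
  x = 0: RHS = 1, y in [1, 18]  -> 2 point(s)
  x = 1: RHS = 1, y in [1, 18]  -> 2 point(s)
  x = 2: RHS = 7, y in [8, 11]  -> 2 point(s)
  x = 3: RHS = 6, y in [5, 14]  -> 2 point(s)
  x = 4: RHS = 4, y in [2, 17]  -> 2 point(s)
  x = 5: RHS = 7, y in [8, 11]  -> 2 point(s)
  x = 8: RHS = 11, y in [7, 12]  -> 2 point(s)
  x = 12: RHS = 7, y in [8, 11]  -> 2 point(s)
  x = 13: RHS = 0, y in [0]  -> 1 point(s)
  x = 15: RHS = 17, y in [6, 13]  -> 2 point(s)
  x = 18: RHS = 1, y in [1, 18]  -> 2 point(s)
Affine points: 21. Add the point at infinity: total = 22.

#E(F_19) = 22


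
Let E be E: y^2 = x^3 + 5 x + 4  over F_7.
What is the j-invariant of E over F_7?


Delta = -16(4 a^3 + 27 b^2) mod 7 = 5
-1728 * (4 a)^3 = -1728 * (4*5)^3 mod 7 = 6
j = 6 * 5^(-1) mod 7 = 4

j = 4 (mod 7)
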